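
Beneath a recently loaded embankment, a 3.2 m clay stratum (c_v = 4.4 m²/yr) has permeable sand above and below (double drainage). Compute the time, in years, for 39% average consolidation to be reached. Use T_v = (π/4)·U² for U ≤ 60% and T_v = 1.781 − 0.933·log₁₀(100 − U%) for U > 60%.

t ≈ 0.0695 years

Drainage path length: H_d = H/2 = 1.6 m (double drainage).
U ≤ 60%: T_v = (π/4)·U² = (π/4)×0.39² = 0.11946.
t = T_v·H_d²/c_v = 0.11946×1.6²/4.4 = 0.0695 years.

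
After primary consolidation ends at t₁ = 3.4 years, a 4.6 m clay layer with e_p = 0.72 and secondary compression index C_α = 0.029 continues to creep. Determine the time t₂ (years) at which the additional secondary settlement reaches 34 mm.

t₂ ≈ 9.33 years

S_s = C_α·H/(1+e_p)·log₁₀(t₂/t₁) ⇒ log₁₀(t₂/t₁) = S_s·(1+e_p)/(C_α·H).
log₁₀(t₂/t₁) = 0.034 × (1+0.72) / (0.029×4.6) = 0.4384
t₂ = t₁ × 10^0.4384 = 3.4 × 2.744 = 9.33 years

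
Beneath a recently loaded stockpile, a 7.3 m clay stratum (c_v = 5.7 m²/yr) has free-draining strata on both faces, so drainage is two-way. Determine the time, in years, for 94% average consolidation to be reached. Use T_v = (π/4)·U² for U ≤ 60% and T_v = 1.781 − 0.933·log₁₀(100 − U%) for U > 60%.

t ≈ 2.47 years

Drainage path length: H_d = H/2 = 3.65 m (double drainage).
U > 60%: T_v = 1.781 − 0.933·log₁₀(100 − 94) = 1.055.
t = T_v·H_d²/c_v = 1.055×3.65²/5.7 = 2.466 years.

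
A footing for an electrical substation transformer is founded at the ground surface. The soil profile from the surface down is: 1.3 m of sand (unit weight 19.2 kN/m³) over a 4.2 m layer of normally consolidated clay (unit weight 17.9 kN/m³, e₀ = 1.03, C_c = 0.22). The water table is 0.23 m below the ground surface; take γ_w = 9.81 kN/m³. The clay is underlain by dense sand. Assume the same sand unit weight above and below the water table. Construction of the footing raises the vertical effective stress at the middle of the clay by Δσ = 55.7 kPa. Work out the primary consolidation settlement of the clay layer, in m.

S_c ≈ 0.201 m

Mid-depth of clay below the ground surface: z = 1.3 + 4.2/2 = 3.4 m.
Total vertical stress at mid-clay: σ_v = 19.2×1.3 + 17.9×2.1 = 62.55 kPa.
Pore pressure: u = 9.81×(3.4 − 0.23) = 31.098 kPa.
Initial effective stress: σ'_0 = σ_v − u = 62.55 − 31.098 = 31.452 kPa.
Final effective stress: σ'_f = σ'_0 + Δσ = 31.452 + 55.7 = 87.152 kPa.
Normally consolidated clay, so the full stress increment lies on the virgin compression line:
S_c = C_c·H/(1+e₀)·log₁₀(σ'_f/σ'_0) = 0.22×4.2/(1+1.03)×log₁₀(87.152/31.452)
    = 0.45517 × 0.44263 = 0.2015 m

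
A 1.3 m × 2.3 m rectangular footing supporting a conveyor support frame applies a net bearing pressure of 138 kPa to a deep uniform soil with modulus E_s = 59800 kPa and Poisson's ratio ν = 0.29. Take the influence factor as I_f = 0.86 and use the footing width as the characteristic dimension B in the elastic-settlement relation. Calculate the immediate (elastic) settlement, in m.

Immediate (elastic) settlement: S_e = q·B·(1−ν²)/E_s · I_f.
S_e = 138 × 1.3 × (1 − 0.29²) / 59800 × 0.86
    = 138 × 1.3 × 0.9159 / 59800 × 0.86
    = 0.002363 m

S_e ≈ 0.00236 m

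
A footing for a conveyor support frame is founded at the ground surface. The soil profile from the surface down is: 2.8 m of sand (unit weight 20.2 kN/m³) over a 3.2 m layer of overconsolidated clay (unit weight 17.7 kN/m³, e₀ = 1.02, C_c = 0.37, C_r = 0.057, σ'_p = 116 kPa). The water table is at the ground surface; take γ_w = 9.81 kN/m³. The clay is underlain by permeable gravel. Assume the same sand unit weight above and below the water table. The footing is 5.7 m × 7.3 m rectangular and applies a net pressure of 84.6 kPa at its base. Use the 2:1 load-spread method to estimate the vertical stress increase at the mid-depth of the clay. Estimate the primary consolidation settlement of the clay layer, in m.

Mid-depth of clay below the ground surface: z = 2.8 + 3.2/2 = 4.4 m.
Total vertical stress at mid-clay: σ_v = 20.2×2.8 + 17.7×1.6 = 84.88 kPa.
Pore pressure: u = 9.81×(4.4 − 0) = 43.164 kPa.
Initial effective stress: σ'_0 = σ_v − u = 84.88 − 43.164 = 41.716 kPa.
Stress increase at mid-clay by the 2:1 spreading method:
Δσ = qBL/((B+z)(L+z)) = 84.6×5.7×7.3/((5.7+4.4)(7.3+4.4)) = 29.789 kPa
Final effective stress: σ'_f = 41.716 + 29.789 = 71.505 kPa.
σ'_f = 71.505 ≤ σ'_p = 116 kPa, so the clay remains overconsolidated and only the recompression index applies:
S_c = C_r·H/(1+e₀)·log₁₀(σ'_f/σ'_0) = 0.057×3.2/2.02×log₁₀(71.505/41.716)
    = 0.090299 × 0.23403 = 0.02113 m

S_c ≈ 0.0211 m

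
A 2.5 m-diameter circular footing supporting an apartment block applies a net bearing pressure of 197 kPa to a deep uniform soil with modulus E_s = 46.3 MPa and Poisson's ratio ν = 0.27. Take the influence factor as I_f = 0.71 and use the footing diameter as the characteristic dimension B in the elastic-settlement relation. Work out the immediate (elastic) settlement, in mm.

Immediate (elastic) settlement: S_e = q·B·(1−ν²)/E_s · I_f.
E_s = 46.3 MPa = 46300 kPa.
S_e = 197 × 2.5 × (1 − 0.27²) / 46300 × 0.71
    = 197 × 2.5 × 0.9271 / 46300 × 0.71
    = 0.007002 m = 7.002 mm

S_e ≈ 7 mm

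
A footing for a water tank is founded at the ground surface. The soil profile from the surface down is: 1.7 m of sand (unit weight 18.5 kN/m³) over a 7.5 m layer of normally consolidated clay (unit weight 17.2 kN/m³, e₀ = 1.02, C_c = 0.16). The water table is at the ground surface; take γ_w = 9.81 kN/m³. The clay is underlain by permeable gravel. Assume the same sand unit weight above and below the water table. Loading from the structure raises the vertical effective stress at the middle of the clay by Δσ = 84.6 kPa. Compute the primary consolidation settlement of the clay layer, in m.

Mid-depth of clay below the ground surface: z = 1.7 + 7.5/2 = 5.45 m.
Total vertical stress at mid-clay: σ_v = 18.5×1.7 + 17.2×3.75 = 95.95 kPa.
Pore pressure: u = 9.81×(5.45 − 0) = 53.465 kPa.
Initial effective stress: σ'_0 = σ_v − u = 95.95 − 53.465 = 42.485 kPa.
Final effective stress: σ'_f = σ'_0 + Δσ = 42.485 + 84.6 = 127.08 kPa.
Normally consolidated clay, so the full stress increment lies on the virgin compression line:
S_c = C_c·H/(1+e₀)·log₁₀(σ'_f/σ'_0) = 0.16×7.5/(1+1.02)×log₁₀(127.08/42.485)
    = 0.59406 × 0.47584 = 0.2827 m

S_c ≈ 0.283 m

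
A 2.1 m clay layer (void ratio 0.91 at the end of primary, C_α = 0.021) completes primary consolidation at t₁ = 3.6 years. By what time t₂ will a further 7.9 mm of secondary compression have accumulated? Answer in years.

S_s = C_α·H/(1+e_p)·log₁₀(t₂/t₁) ⇒ log₁₀(t₂/t₁) = S_s·(1+e_p)/(C_α·H).
log₁₀(t₂/t₁) = 0.0079 × (1+0.91) / (0.021×2.1) = 0.3422
t₂ = t₁ × 10^0.3422 = 3.6 × 2.199 = 7.915 years

t₂ ≈ 7.92 years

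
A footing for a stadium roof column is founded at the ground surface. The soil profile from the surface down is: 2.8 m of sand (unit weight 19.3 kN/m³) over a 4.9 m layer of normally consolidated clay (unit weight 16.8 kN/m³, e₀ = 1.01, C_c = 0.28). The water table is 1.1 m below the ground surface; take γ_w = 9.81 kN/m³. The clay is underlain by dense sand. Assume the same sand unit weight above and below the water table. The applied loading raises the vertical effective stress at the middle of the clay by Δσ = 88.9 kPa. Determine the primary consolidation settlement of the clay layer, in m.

S_c ≈ 0.287 m

Mid-depth of clay below the ground surface: z = 2.8 + 4.9/2 = 5.25 m.
Total vertical stress at mid-clay: σ_v = 19.3×2.8 + 16.8×2.45 = 95.2 kPa.
Pore pressure: u = 9.81×(5.25 − 1.1) = 40.712 kPa.
Initial effective stress: σ'_0 = σ_v − u = 95.2 − 40.712 = 54.488 kPa.
Final effective stress: σ'_f = σ'_0 + Δσ = 54.488 + 88.9 = 143.39 kPa.
Normally consolidated clay, so the full stress increment lies on the virgin compression line:
S_c = C_c·H/(1+e₀)·log₁₀(σ'_f/σ'_0) = 0.28×4.9/(1+1.01)×log₁₀(143.39/54.488)
    = 0.68259 × 0.42022 = 0.2868 m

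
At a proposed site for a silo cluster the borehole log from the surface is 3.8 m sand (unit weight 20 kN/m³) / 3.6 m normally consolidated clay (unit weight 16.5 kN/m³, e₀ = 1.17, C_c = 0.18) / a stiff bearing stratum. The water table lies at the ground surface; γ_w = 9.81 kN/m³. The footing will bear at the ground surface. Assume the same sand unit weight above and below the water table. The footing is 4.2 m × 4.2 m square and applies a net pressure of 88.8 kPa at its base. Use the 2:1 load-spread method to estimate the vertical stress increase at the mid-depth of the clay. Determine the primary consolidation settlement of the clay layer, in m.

S_c ≈ 0.0361 m

Mid-depth of clay below the ground surface: z = 3.8 + 3.6/2 = 5.6 m.
Total vertical stress at mid-clay: σ_v = 20×3.8 + 16.5×1.8 = 105.7 kPa.
Pore pressure: u = 9.81×(5.6 − 0) = 54.936 kPa.
Initial effective stress: σ'_0 = σ_v − u = 105.7 − 54.936 = 50.764 kPa.
Stress increase at mid-clay by the 2:1 spreading method:
Δσ = qBL/((B+z)(L+z)) = 88.8×4.2×4.2/((4.2+5.6)(4.2+5.6)) = 16.31 kPa
Final effective stress: σ'_f = σ'_0 + Δσ = 50.764 + 16.31 = 67.074 kPa.
Normally consolidated clay, so the full stress increment lies on the virgin compression line:
S_c = C_c·H/(1+e₀)·log₁₀(σ'_f/σ'_0) = 0.18×3.6/(1+1.17)×log₁₀(67.074/50.764)
    = 0.29862 × 0.121 = 0.03613 m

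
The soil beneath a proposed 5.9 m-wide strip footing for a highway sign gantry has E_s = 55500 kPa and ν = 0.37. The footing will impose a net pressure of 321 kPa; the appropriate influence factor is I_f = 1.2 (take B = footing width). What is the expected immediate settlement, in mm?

Immediate (elastic) settlement: S_e = q·B·(1−ν²)/E_s · I_f.
S_e = 321 × 5.9 × (1 − 0.37²) / 55500 × 1.2
    = 321 × 5.9 × 0.8631 / 55500 × 1.2
    = 0.03534 m = 35.34 mm

S_e ≈ 35.3 mm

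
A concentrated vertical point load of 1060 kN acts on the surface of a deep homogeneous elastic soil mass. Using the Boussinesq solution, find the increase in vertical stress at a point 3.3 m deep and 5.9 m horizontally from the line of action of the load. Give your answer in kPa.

Δσ_z ≈ 1.29 kPa

Boussinesq vertical stress below a point load on an elastic half-space:
Δσ_z = 3P/(2πz²) · [1 + (r/z)²]^(−5/2)
r/z = 5.9/3.3 = 1.7879; [1+(r/z)²]^(−5/2) = 0.027719.
Δσ_z = 3×1060/(2π×3.3²) × 0.027719 = 46.475 × 0.027719 = 1.288 kPa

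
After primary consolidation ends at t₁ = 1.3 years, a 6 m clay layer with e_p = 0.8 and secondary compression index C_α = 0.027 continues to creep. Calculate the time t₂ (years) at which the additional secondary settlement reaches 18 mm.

S_s = C_α·H/(1+e_p)·log₁₀(t₂/t₁) ⇒ log₁₀(t₂/t₁) = S_s·(1+e_p)/(C_α·H).
log₁₀(t₂/t₁) = 0.018 × (1+0.8) / (0.027×6) = 0.2
t₂ = t₁ × 10^0.2 = 1.3 × 1.585 = 2.06 years

t₂ ≈ 2.06 years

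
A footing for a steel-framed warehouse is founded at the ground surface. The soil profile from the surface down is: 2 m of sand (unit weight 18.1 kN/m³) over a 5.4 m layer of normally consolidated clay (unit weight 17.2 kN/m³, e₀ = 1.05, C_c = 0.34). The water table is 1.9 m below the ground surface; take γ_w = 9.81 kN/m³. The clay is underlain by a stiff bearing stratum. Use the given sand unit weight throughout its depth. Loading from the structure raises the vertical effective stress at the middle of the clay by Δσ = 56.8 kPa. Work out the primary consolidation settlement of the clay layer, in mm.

S_c ≈ 275 mm

Mid-depth of clay below the ground surface: z = 2 + 5.4/2 = 4.7 m.
Total vertical stress at mid-clay: σ_v = 18.1×2 + 17.2×2.7 = 82.64 kPa.
Pore pressure: u = 9.81×(4.7 − 1.9) = 27.468 kPa.
Initial effective stress: σ'_0 = σ_v − u = 82.64 − 27.468 = 55.172 kPa.
Final effective stress: σ'_f = σ'_0 + Δσ = 55.172 + 56.8 = 111.97 kPa.
Normally consolidated clay, so the full stress increment lies on the virgin compression line:
S_c = C_c·H/(1+e₀)·log₁₀(σ'_f/σ'_0) = 0.34×5.4/(1+1.05)×log₁₀(111.97/55.172)
    = 0.89561 × 0.30738 = 0.2753 m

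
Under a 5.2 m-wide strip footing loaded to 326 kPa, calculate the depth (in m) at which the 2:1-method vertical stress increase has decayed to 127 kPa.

z ≈ 8.15 m

2:1 spreading — at depth z the loaded area has grown by z in each plan dimension:
qB/(B+z) = Δσ_z ⇒ z = qB/Δσ_z − B = 326×5.2/127 − 5.2 = 8.148 m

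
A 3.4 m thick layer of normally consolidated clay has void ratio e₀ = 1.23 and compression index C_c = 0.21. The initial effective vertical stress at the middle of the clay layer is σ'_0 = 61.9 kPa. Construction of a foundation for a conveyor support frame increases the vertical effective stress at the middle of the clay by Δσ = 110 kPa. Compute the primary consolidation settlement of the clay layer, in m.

S_c ≈ 0.142 m

Final effective stress: σ'_f = σ'_0 + Δσ = 61.9 + 110 = 171.9 kPa.
Normally consolidated clay, so the full stress increment lies on the virgin compression line:
S_c = C_c·H/(1+e₀)·log₁₀(σ'_f/σ'_0) = 0.21×3.4/(1+1.23)×log₁₀(171.9/61.9)
    = 0.32018 × 0.44359 = 0.142 m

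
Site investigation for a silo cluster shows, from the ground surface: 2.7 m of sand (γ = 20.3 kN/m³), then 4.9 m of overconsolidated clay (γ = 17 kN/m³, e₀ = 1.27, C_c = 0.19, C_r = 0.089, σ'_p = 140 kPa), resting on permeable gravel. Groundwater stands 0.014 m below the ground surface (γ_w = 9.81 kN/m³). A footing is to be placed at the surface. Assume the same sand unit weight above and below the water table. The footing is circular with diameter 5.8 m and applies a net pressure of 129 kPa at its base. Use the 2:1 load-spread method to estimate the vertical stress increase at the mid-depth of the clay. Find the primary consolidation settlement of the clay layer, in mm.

Mid-depth of clay below the ground surface: z = 2.7 + 4.9/2 = 5.15 m.
Total vertical stress at mid-clay: σ_v = 20.3×2.7 + 17×2.45 = 96.46 kPa.
Pore pressure: u = 9.81×(5.15 − 0.014) = 50.384 kPa.
Initial effective stress: σ'_0 = σ_v − u = 96.46 − 50.384 = 46.076 kPa.
Stress increase at mid-clay by the 2:1 spreading method:
Δσ ≈ qD²/(D+z)² = 129×5.8²/(5.8+5.15)² = 36.192 kPa
Final effective stress: σ'_f = 46.076 + 36.192 = 82.268 kPa.
σ'_f = 82.268 ≤ σ'_p = 140 kPa, so the clay remains overconsolidated and only the recompression index applies:
S_c = C_r·H/(1+e₀)·log₁₀(σ'_f/σ'_0) = 0.089×4.9/2.27×log₁₀(82.268/46.076)
    = 0.19212 × 0.25176 = 0.04837 m

S_c ≈ 48.4 mm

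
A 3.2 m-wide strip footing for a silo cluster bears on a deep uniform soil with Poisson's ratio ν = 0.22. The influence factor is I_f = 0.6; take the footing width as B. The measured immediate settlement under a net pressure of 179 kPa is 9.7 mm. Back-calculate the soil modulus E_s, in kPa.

S_e = q·B·(1−ν²)/E_s · I_f  ⇒  E_s = q·B·(1−ν²)·I_f / S_e.
E_s = 179 × 3.2 × 0.9516 × 0.6 / 0.0097 = 33720 kPa

E_s ≈ 33700 kPa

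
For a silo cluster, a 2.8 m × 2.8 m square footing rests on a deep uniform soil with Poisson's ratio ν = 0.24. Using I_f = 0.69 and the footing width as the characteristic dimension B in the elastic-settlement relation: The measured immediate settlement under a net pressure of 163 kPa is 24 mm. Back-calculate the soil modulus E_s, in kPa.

S_e = q·B·(1−ν²)/E_s · I_f  ⇒  E_s = q·B·(1−ν²)·I_f / S_e.
E_s = 163 × 2.8 × 0.9424 × 0.69 / 0.024 = 12370 kPa

E_s ≈ 12400 kPa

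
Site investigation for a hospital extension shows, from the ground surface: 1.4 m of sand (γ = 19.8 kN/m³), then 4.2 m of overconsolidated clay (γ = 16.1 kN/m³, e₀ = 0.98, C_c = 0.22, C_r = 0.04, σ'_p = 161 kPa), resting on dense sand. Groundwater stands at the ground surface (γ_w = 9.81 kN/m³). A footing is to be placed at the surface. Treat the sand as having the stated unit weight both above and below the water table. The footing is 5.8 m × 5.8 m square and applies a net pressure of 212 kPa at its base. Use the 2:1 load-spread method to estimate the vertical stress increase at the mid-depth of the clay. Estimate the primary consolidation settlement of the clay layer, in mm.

S_c ≈ 51.4 mm

Mid-depth of clay below the ground surface: z = 1.4 + 4.2/2 = 3.5 m.
Total vertical stress at mid-clay: σ_v = 19.8×1.4 + 16.1×2.1 = 61.53 kPa.
Pore pressure: u = 9.81×(3.5 − 0) = 34.335 kPa.
Initial effective stress: σ'_0 = σ_v − u = 61.53 − 34.335 = 27.195 kPa.
Stress increase at mid-clay by the 2:1 spreading method:
Δσ = qBL/((B+z)(L+z)) = 212×5.8×5.8/((5.8+3.5)(5.8+3.5)) = 82.457 kPa
Final effective stress: σ'_f = 27.195 + 82.457 = 109.65 kPa.
σ'_f = 109.65 ≤ σ'_p = 161 kPa, so the clay remains overconsolidated and only the recompression index applies:
S_c = C_r·H/(1+e₀)·log₁₀(σ'_f/σ'_0) = 0.04×4.2/1.98×log₁₀(109.65/27.195)
    = 0.084848 × 0.60552 = 0.05138 m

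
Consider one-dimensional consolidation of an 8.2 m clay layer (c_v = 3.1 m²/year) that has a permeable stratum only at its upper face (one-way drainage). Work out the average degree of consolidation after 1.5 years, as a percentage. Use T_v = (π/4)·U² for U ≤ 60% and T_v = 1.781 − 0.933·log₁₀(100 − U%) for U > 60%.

U ≈ 29.7 %

Drainage path length: H_d = H = 8.2 m (single drainage).
T_v = c_v·t/H_d² = 3.1×1.5/8.2² = 0.069155.
T_v = 0.069155 corresponds to the U ≤ 60% branch:
U = √(4T_v/π) = 0.2967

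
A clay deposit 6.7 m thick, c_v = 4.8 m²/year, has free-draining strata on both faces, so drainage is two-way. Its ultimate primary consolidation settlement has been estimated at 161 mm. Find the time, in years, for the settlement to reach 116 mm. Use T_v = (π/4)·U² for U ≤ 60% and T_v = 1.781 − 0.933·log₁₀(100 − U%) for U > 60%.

t ≈ 1.01 years

Drainage path length: H_d = H/2 = 3.35 m (double drainage).
U = S(t)/S_ult = 116/161 = 0.7205.
U > 60%: T_v = 1.781 − 0.933·log₁₀(100 − 72.05) = 0.43152.
t = T_v·H_d²/c_v = 0.43152×3.35²/4.8 = 1.009 years.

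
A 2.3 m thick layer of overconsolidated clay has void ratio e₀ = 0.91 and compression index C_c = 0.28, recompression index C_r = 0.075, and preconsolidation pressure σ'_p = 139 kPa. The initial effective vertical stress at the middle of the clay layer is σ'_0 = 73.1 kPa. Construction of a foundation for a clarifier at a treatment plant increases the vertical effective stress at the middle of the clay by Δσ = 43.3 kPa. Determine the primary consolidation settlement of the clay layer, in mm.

S_c ≈ 18.2 mm

Final effective stress: σ'_f = 73.1 + 43.3 = 116.4 kPa.
σ'_f = 116.4 ≤ σ'_p = 139 kPa, so the clay remains overconsolidated and only the recompression index applies:
S_c = C_r·H/(1+e₀)·log₁₀(σ'_f/σ'_0) = 0.075×2.3/1.91×log₁₀(116.4/73.1)
    = 0.090315 × 0.20204 = 0.01825 m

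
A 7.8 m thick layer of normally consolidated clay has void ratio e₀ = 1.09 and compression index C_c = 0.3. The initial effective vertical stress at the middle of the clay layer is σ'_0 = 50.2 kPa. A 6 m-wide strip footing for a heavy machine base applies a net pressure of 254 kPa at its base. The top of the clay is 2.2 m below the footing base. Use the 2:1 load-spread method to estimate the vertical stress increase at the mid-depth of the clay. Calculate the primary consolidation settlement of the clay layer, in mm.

Mid-depth of clay below the footing base: z = 2.2 + 7.8/2 = 6.1 m.
Stress increase at mid-clay by the 2:1 spreading method:
Δσ = qB/(B+z) = 254×6/(6+6.1) = 125.95 kPa
Final effective stress: σ'_f = σ'_0 + Δσ = 50.2 + 125.95 = 176.15 kPa.
Normally consolidated clay, so the full stress increment lies on the virgin compression line:
S_c = C_c·H/(1+e₀)·log₁₀(σ'_f/σ'_0) = 0.3×7.8/(1+1.09)×log₁₀(176.15/50.2)
    = 1.1196 × 0.54518 = 0.6104 m

S_c ≈ 610 mm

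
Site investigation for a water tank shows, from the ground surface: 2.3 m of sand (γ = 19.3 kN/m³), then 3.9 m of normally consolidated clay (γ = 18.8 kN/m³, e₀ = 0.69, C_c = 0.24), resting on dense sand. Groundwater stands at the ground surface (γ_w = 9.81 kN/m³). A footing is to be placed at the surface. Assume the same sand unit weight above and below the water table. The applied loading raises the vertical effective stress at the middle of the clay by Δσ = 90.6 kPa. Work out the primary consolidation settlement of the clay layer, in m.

Mid-depth of clay below the ground surface: z = 2.3 + 3.9/2 = 4.25 m.
Total vertical stress at mid-clay: σ_v = 19.3×2.3 + 18.8×1.95 = 81.05 kPa.
Pore pressure: u = 9.81×(4.25 − 0) = 41.693 kPa.
Initial effective stress: σ'_0 = σ_v − u = 81.05 − 41.693 = 39.357 kPa.
Final effective stress: σ'_f = σ'_0 + Δσ = 39.357 + 90.6 = 129.96 kPa.
Normally consolidated clay, so the full stress increment lies on the virgin compression line:
S_c = C_c·H/(1+e₀)·log₁₀(σ'_f/σ'_0) = 0.24×3.9/(1+0.69)×log₁₀(129.96/39.357)
    = 0.55385 × 0.51879 = 0.2873 m

S_c ≈ 0.287 m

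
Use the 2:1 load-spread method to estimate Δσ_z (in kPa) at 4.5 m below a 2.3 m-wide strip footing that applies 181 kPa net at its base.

Δσ_z ≈ 61.2 kPa

By the 2:1 method the load spreads at 1 horizontal : 2 vertical, so at depth z the loaded area has grown by z in each plan dimension:
Δσ = qB/(B+z) = 181×2.3/(2.3+4.5) = 61.221 kPa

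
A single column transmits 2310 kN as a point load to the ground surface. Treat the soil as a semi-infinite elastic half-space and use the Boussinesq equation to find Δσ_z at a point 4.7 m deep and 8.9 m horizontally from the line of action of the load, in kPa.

Boussinesq vertical stress below a point load on an elastic half-space:
Δσ_z = 3P/(2πz²) · [1 + (r/z)²]^(−5/2)
r/z = 8.9/4.7 = 1.8936; [1+(r/z)²]^(−5/2) = 0.022206.
Δσ_z = 3×2310/(2π×4.7²) × 0.022206 = 49.93 × 0.022206 = 1.109 kPa

Δσ_z ≈ 1.11 kPa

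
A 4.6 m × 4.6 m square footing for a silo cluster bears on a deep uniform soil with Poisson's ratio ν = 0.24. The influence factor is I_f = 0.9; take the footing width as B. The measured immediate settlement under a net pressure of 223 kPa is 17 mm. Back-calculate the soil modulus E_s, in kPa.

E_s ≈ 51200 kPa

S_e = q·B·(1−ν²)/E_s · I_f  ⇒  E_s = q·B·(1−ν²)·I_f / S_e.
E_s = 223 × 4.6 × 0.9424 × 0.9 / 0.017 = 51180 kPa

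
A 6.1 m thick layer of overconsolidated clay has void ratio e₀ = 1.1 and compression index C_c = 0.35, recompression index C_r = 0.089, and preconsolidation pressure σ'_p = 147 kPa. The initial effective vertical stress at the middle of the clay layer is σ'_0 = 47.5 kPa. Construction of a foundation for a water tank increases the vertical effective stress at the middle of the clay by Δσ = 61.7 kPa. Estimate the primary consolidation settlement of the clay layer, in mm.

Final effective stress: σ'_f = 47.5 + 61.7 = 109.2 kPa.
σ'_f = 109.2 ≤ σ'_p = 147 kPa, so the clay remains overconsolidated and only the recompression index applies:
S_c = C_r·H/(1+e₀)·log₁₀(σ'_f/σ'_0) = 0.089×6.1/2.1×log₁₀(109.2/47.5)
    = 0.25853 × 0.36153 = 0.09347 m

S_c ≈ 93.5 mm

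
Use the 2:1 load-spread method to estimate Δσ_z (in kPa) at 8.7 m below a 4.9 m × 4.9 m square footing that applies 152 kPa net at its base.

Δσ_z ≈ 19.7 kPa

By the 2:1 method the load spreads at 1 horizontal : 2 vertical, so at depth z the loaded area has grown by z in each plan dimension:
Δσ = qBL/((B+z)(L+z)) = 152×4.9×4.9/((4.9+8.7)(4.9+8.7)) = 19.731 kPa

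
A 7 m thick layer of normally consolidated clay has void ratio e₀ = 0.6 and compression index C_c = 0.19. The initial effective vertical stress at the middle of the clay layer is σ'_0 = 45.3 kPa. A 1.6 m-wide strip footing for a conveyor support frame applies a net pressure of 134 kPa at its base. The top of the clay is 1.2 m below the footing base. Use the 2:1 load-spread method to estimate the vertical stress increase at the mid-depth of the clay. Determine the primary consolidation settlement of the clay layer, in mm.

S_c ≈ 202 mm

Mid-depth of clay below the footing base: z = 1.2 + 7/2 = 4.7 m.
Stress increase at mid-clay by the 2:1 spreading method:
Δσ = qB/(B+z) = 134×1.6/(1.6+4.7) = 34.032 kPa
Final effective stress: σ'_f = σ'_0 + Δσ = 45.3 + 34.032 = 79.332 kPa.
Normally consolidated clay, so the full stress increment lies on the virgin compression line:
S_c = C_c·H/(1+e₀)·log₁₀(σ'_f/σ'_0) = 0.19×7/(1+0.6)×log₁₀(79.332/45.3)
    = 0.83125 × 0.24335 = 0.2023 m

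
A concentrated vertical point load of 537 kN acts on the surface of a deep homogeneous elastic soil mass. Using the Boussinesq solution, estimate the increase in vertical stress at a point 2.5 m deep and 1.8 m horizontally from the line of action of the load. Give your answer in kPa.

Δσ_z ≈ 14.4 kPa

Boussinesq vertical stress below a point load on an elastic half-space:
Δσ_z = 3P/(2πz²) · [1 + (r/z)²]^(−5/2)
r/z = 1.8/2.5 = 0.72; [1+(r/z)²]^(−5/2) = 0.35199.
Δσ_z = 3×537/(2π×2.5²) × 0.35199 = 41.024 × 0.35199 = 14.44 kPa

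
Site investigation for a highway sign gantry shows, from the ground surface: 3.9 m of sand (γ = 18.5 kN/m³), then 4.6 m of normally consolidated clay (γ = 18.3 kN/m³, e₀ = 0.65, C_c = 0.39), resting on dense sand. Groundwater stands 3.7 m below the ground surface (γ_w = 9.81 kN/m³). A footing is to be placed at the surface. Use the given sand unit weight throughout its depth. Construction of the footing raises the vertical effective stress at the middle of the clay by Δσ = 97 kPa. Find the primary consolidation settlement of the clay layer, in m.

Mid-depth of clay below the ground surface: z = 3.9 + 4.6/2 = 6.2 m.
Total vertical stress at mid-clay: σ_v = 18.5×3.9 + 18.3×2.3 = 114.24 kPa.
Pore pressure: u = 9.81×(6.2 − 3.7) = 24.525 kPa.
Initial effective stress: σ'_0 = σ_v − u = 114.24 − 24.525 = 89.715 kPa.
Final effective stress: σ'_f = σ'_0 + Δσ = 89.715 + 97 = 186.72 kPa.
Normally consolidated clay, so the full stress increment lies on the virgin compression line:
S_c = C_c·H/(1+e₀)·log₁₀(σ'_f/σ'_0) = 0.39×4.6/(1+0.65)×log₁₀(186.72/89.715)
    = 1.0873 × 0.31833 = 0.3461 m

S_c ≈ 0.346 m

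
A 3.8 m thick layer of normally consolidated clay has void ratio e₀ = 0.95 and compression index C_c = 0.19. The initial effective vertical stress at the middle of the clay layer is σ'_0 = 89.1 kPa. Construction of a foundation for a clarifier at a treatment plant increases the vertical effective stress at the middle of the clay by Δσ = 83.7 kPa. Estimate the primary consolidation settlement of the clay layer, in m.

S_c ≈ 0.107 m

Final effective stress: σ'_f = σ'_0 + Δσ = 89.1 + 83.7 = 172.8 kPa.
Normally consolidated clay, so the full stress increment lies on the virgin compression line:
S_c = C_c·H/(1+e₀)·log₁₀(σ'_f/σ'_0) = 0.19×3.8/(1+0.95)×log₁₀(172.8/89.1)
    = 0.37026 × 0.28767 = 0.1065 m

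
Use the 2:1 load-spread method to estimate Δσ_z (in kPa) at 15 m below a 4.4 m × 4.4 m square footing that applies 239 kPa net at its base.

Δσ_z ≈ 12.3 kPa

By the 2:1 method the load spreads at 1 horizontal : 2 vertical, so at depth z the loaded area has grown by z in each plan dimension:
Δσ = qBL/((B+z)(L+z)) = 239×4.4×4.4/((4.4+15)(4.4+15)) = 12.294 kPa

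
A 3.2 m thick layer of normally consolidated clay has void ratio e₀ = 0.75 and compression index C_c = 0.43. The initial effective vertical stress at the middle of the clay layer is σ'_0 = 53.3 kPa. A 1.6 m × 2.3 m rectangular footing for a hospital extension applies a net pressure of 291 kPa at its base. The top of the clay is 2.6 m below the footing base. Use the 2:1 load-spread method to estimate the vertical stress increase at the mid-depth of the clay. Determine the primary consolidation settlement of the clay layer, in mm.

S_c ≈ 146 mm

Mid-depth of clay below the footing base: z = 2.6 + 3.2/2 = 4.2 m.
Stress increase at mid-clay by the 2:1 spreading method:
Δσ = qBL/((B+z)(L+z)) = 291×1.6×2.3/((1.6+4.2)(2.3+4.2)) = 28.405 kPa
Final effective stress: σ'_f = σ'_0 + Δσ = 53.3 + 28.405 = 81.705 kPa.
Normally consolidated clay, so the full stress increment lies on the virgin compression line:
S_c = C_c·H/(1+e₀)·log₁₀(σ'_f/σ'_0) = 0.43×3.2/(1+0.75)×log₁₀(81.705/53.3)
    = 0.78629 × 0.18552 = 0.1459 m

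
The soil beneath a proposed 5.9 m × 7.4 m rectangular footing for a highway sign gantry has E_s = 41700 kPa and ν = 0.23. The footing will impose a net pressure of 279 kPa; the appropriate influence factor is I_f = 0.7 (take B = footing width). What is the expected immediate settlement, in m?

Immediate (elastic) settlement: S_e = q·B·(1−ν²)/E_s · I_f.
S_e = 279 × 5.9 × (1 − 0.23²) / 41700 × 0.7
    = 279 × 5.9 × 0.9471 / 41700 × 0.7
    = 0.02617 m

S_e ≈ 0.0262 m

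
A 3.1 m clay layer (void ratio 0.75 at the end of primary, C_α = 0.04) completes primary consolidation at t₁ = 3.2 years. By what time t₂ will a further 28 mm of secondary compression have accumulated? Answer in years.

S_s = C_α·H/(1+e_p)·log₁₀(t₂/t₁) ⇒ log₁₀(t₂/t₁) = S_s·(1+e_p)/(C_α·H).
log₁₀(t₂/t₁) = 0.028 × (1+0.75) / (0.04×3.1) = 0.3952
t₂ = t₁ × 10^0.3952 = 3.2 × 2.484 = 7.949 years

t₂ ≈ 7.95 years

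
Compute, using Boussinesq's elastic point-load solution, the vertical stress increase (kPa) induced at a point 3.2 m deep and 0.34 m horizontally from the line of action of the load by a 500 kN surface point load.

Boussinesq vertical stress below a point load on an elastic half-space:
Δσ_z = 3P/(2πz²) · [1 + (r/z)²]^(−5/2)
r/z = 0.34/3.2 = 0.10625; [1+(r/z)²]^(−5/2) = 0.97233.
Δσ_z = 3×500/(2π×3.2²) × 0.97233 = 23.314 × 0.97233 = 22.67 kPa

Δσ_z ≈ 22.7 kPa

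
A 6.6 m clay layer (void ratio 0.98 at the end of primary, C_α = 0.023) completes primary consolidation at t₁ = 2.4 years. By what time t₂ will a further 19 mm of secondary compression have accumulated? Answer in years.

t₂ ≈ 4.25 years

S_s = C_α·H/(1+e_p)·log₁₀(t₂/t₁) ⇒ log₁₀(t₂/t₁) = S_s·(1+e_p)/(C_α·H).
log₁₀(t₂/t₁) = 0.019 × (1+0.98) / (0.023×6.6) = 0.2478
t₂ = t₁ × 10^0.2478 = 2.4 × 1.769 = 4.247 years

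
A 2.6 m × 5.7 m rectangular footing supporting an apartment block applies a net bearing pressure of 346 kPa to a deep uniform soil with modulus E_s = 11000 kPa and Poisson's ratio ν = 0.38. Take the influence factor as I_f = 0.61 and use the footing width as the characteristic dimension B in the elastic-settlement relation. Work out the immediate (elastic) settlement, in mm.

Immediate (elastic) settlement: S_e = q·B·(1−ν²)/E_s · I_f.
S_e = 346 × 2.6 × (1 − 0.38²) / 11000 × 0.61
    = 346 × 2.6 × 0.8556 / 11000 × 0.61
    = 0.04268 m = 42.68 mm

S_e ≈ 42.7 mm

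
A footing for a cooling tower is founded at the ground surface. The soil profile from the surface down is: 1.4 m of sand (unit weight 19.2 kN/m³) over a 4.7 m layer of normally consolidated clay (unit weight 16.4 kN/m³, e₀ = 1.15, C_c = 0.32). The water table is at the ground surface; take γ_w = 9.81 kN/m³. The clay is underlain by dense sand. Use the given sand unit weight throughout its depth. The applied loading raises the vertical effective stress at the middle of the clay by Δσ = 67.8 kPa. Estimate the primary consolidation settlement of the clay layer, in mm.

Mid-depth of clay below the ground surface: z = 1.4 + 4.7/2 = 3.75 m.
Total vertical stress at mid-clay: σ_v = 19.2×1.4 + 16.4×2.35 = 65.42 kPa.
Pore pressure: u = 9.81×(3.75 − 0) = 36.788 kPa.
Initial effective stress: σ'_0 = σ_v − u = 65.42 − 36.788 = 28.632 kPa.
Final effective stress: σ'_f = σ'_0 + Δσ = 28.632 + 67.8 = 96.432 kPa.
Normally consolidated clay, so the full stress increment lies on the virgin compression line:
S_c = C_c·H/(1+e₀)·log₁₀(σ'_f/σ'_0) = 0.32×4.7/(1+1.15)×log₁₀(96.432/28.632)
    = 0.69953 × 0.52737 = 0.3689 m

S_c ≈ 369 mm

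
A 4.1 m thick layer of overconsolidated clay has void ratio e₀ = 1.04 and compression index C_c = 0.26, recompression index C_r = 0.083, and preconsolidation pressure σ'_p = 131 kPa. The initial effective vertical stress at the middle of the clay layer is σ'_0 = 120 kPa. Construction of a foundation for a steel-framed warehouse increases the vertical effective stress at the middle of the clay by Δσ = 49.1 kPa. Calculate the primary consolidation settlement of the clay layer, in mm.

S_c ≈ 64.3 mm

Final effective stress: σ'_f = 120 + 49.1 = 169.1 kPa.
σ'_f = 169.1 > σ'_p = 131 kPa, so the stress path crosses the preconsolidation pressure — recompression up to σ'_p, then virgin compression beyond:
S_c = H/(1+e₀)·[C_r·log₁₀(σ'_p/σ'_0) + C_c·log₁₀(σ'_f/σ'_p)]
    = 4.1/2.04 × [0.083×log₁₀(131/120) + 0.26×log₁₀(169.1/131)]
    = 2.0098 × [0.0031615 + 0.028827] = 0.06429 m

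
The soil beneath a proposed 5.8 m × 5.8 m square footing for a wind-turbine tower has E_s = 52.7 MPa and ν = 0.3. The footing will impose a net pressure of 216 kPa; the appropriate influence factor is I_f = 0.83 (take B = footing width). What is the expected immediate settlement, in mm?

S_e ≈ 18 mm

Immediate (elastic) settlement: S_e = q·B·(1−ν²)/E_s · I_f.
E_s = 52.7 MPa = 52700 kPa.
S_e = 216 × 5.8 × (1 − 0.3²) / 52700 × 0.83
    = 216 × 5.8 × 0.91 / 52700 × 0.83
    = 0.01796 m = 17.96 mm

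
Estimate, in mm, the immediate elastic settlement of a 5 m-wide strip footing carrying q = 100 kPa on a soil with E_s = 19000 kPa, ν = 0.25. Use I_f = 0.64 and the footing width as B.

Immediate (elastic) settlement: S_e = q·B·(1−ν²)/E_s · I_f.
S_e = 100 × 5 × (1 − 0.25²) / 19000 × 0.64
    = 100 × 5 × 0.9375 / 19000 × 0.64
    = 0.01579 m = 15.79 mm

S_e ≈ 15.8 mm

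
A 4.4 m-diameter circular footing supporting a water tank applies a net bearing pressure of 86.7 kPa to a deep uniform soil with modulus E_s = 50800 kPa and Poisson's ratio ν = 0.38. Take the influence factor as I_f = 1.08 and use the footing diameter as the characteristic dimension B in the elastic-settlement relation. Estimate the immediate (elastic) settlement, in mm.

S_e ≈ 6.94 mm

Immediate (elastic) settlement: S_e = q·B·(1−ν²)/E_s · I_f.
S_e = 86.7 × 4.4 × (1 − 0.38²) / 50800 × 1.08
    = 86.7 × 4.4 × 0.8556 / 50800 × 1.08
    = 0.006939 m = 6.939 mm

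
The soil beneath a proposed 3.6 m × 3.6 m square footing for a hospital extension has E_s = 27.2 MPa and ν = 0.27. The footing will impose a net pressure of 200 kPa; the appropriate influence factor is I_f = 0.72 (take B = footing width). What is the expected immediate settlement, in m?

Immediate (elastic) settlement: S_e = q·B·(1−ν²)/E_s · I_f.
E_s = 27.2 MPa = 27200 kPa.
S_e = 200 × 3.6 × (1 − 0.27²) / 27200 × 0.72
    = 200 × 3.6 × 0.9271 / 27200 × 0.72
    = 0.01767 m

S_e ≈ 0.0177 m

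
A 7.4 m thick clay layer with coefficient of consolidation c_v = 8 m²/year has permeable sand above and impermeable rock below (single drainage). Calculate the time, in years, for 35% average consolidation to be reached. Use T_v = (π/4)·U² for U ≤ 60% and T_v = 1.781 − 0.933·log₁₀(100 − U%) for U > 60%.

t ≈ 0.659 years

Drainage path length: H_d = H = 7.4 m (single drainage).
U ≤ 60%: T_v = (π/4)·U² = (π/4)×0.35² = 0.096211.
t = T_v·H_d²/c_v = 0.096211×7.4²/8 = 0.6586 years.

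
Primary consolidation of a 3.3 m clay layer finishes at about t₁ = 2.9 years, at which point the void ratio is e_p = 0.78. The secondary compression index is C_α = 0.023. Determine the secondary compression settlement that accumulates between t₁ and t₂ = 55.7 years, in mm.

S_s ≈ 54.7 mm

Secondary compression: S_s = C_α·H/(1+e_p)·log₁₀(t₂/t₁)
S_s = 0.023×3.3/(1+0.78)×log₁₀(55.7/2.9)
    = 0.04264 × 1.283 = 0.05473 m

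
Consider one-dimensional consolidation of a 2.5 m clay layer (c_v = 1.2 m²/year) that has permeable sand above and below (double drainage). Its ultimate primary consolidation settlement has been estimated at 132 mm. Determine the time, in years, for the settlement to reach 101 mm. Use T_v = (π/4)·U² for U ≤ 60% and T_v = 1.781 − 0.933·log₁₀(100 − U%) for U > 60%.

t ≈ 0.654 years

Drainage path length: H_d = H/2 = 1.25 m (double drainage).
U = S(t)/S_ult = 101/132 = 0.7652.
U > 60%: T_v = 1.781 − 0.933·log₁₀(100 − 76.515) = 0.50206.
t = T_v·H_d²/c_v = 0.50206×1.25²/1.2 = 0.6537 years.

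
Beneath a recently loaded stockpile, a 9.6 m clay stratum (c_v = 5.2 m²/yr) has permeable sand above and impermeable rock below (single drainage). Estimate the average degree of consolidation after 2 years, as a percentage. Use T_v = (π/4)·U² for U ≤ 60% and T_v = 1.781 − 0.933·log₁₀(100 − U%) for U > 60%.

Drainage path length: H_d = H = 9.6 m (single drainage).
T_v = c_v·t/H_d² = 5.2×2/9.6² = 0.11285.
T_v = 0.11285 corresponds to the U ≤ 60% branch:
U = √(4T_v/π) = 0.3791

U ≈ 37.9 %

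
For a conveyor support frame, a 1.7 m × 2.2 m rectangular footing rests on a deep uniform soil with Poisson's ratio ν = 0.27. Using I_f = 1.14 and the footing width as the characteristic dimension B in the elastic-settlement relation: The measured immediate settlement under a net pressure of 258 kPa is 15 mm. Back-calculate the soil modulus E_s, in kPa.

S_e = q·B·(1−ν²)/E_s · I_f  ⇒  E_s = q·B·(1−ν²)·I_f / S_e.
E_s = 258 × 1.7 × 0.9271 × 1.14 / 0.015 = 30900 kPa

E_s ≈ 30900 kPa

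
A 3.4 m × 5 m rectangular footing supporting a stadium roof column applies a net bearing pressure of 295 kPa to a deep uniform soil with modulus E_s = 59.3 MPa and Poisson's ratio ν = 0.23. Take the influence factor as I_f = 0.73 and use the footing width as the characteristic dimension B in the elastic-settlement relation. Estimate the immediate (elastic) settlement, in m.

S_e ≈ 0.0117 m

Immediate (elastic) settlement: S_e = q·B·(1−ν²)/E_s · I_f.
E_s = 59.3 MPa = 59300 kPa.
S_e = 295 × 3.4 × (1 − 0.23²) / 59300 × 0.73
    = 295 × 3.4 × 0.9471 / 59300 × 0.73
    = 0.01169 m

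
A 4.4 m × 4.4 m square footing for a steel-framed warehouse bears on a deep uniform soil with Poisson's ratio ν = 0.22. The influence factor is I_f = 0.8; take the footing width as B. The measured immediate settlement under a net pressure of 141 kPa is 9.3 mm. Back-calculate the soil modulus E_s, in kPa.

S_e = q·B·(1−ν²)/E_s · I_f  ⇒  E_s = q·B·(1−ν²)·I_f / S_e.
E_s = 141 × 4.4 × 0.9516 × 0.8 / 0.0093 = 50780 kPa

E_s ≈ 50800 kPa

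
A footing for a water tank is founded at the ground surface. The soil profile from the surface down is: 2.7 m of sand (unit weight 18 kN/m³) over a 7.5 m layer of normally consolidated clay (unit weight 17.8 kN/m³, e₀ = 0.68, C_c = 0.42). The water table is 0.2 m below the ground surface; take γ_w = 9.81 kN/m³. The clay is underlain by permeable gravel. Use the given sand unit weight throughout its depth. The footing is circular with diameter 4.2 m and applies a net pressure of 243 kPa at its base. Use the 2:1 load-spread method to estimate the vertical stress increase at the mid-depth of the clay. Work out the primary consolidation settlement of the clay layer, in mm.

Mid-depth of clay below the ground surface: z = 2.7 + 7.5/2 = 6.45 m.
Total vertical stress at mid-clay: σ_v = 18×2.7 + 17.8×3.75 = 115.35 kPa.
Pore pressure: u = 9.81×(6.45 − 0.2) = 61.312 kPa.
Initial effective stress: σ'_0 = σ_v − u = 115.35 − 61.312 = 54.038 kPa.
Stress increase at mid-clay by the 2:1 spreading method:
Δσ ≈ qD²/(D+z)² = 243×4.2²/(4.2+6.45)² = 37.793 kPa
Final effective stress: σ'_f = σ'_0 + Δσ = 54.038 + 37.793 = 91.831 kPa.
Normally consolidated clay, so the full stress increment lies on the virgin compression line:
S_c = C_c·H/(1+e₀)·log₁₀(σ'_f/σ'_0) = 0.42×7.5/(1+0.68)×log₁₀(91.831/54.038)
    = 1.875 × 0.23029 = 0.4318 m

S_c ≈ 432 mm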